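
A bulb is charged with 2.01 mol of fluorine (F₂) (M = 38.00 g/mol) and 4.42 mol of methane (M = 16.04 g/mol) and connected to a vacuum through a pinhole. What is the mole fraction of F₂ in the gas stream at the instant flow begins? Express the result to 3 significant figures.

0.228

Effusion rate of each component ∝ n_i/√M_i (partial pressure × 1/√M).
Mole fraction of F₂ in the effusate = (n_F₂/√M_F₂) / (n_F₂/√M_F₂ + n_CH₄/√M_CH₄)
= (2.01/√38.00) / (2.01/√38.00 + 4.42/√16.04) = 0.3261/(0.3261 + 1.104) = 0.228.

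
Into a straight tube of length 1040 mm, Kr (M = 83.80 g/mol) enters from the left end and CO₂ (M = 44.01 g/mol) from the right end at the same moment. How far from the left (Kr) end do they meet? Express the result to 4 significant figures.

437.0 mm

Distances travelled in equal time are proportional to diffusion rates, so d_Kr/d_CO₂ = √(M_CO₂/M_Kr) = √(44.01/83.80) = 0.7247.
With d_Kr + d_CO₂ = 1040 mm, d_CO₂ = 1040/(1 + 0.7247) = 603.0 mm.
d_Kr = 1040 − 603.0 = 437.0 mm.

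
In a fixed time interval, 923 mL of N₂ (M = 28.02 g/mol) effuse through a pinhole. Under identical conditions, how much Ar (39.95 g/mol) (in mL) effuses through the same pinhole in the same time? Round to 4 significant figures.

Graham's law gives rate_Ar/rate_N₂ = √(M_N₂/M_Ar) = √(28.02/39.95) = √0.7014 = 0.8375.
So the volume for Ar is 923 × 0.8375 = 773.0 mL.

773.0 mL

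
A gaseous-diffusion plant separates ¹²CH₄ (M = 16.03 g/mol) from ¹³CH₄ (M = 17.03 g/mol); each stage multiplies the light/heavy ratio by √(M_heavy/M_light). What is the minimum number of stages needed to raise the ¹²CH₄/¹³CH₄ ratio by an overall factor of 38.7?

121

Single-stage factor α = √(17.03/16.03), so ln α = ½ ln(1.06238) = 0.03026.
Need α^N ≥ 38.7 ⇒ N ≥ ln(38.7) / ln α = 3.656 / 0.03026 = 120.83.
So at least 121 stages are needed.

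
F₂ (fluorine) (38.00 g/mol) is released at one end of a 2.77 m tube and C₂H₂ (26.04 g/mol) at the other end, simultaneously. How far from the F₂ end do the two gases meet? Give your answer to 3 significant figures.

1.25 m

In equal time, each gas travels a distance ∝ its rate ∝ 1/√M, so d_F₂/d_C₂H₂ = √(M_C₂H₂/M_F₂) = √(26.04/38.00) = 0.8278.
With d_F₂ + d_C₂H₂ = 2.77 m, d_C₂H₂ = 2.77/(1 + 0.8278) = 1.515 m.
d_F₂ = 2.77 − 1.515 = 1.25 m.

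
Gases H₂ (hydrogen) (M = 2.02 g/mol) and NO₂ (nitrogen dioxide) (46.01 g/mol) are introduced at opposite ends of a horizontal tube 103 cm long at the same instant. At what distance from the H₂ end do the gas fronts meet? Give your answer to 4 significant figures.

Graham's law gives d_H₂/d_NO₂ = rate_H₂/rate_NO₂ = √(M_NO₂/M_H₂) = √(46.01/2.02) = 4.773.
With d_H₂ + d_NO₂ = 103 cm, d_NO₂ = 103/(1 + 4.773) = 17.84 cm.
d_H₂ = 103 − 17.84 = 85.16 cm.

85.16 cm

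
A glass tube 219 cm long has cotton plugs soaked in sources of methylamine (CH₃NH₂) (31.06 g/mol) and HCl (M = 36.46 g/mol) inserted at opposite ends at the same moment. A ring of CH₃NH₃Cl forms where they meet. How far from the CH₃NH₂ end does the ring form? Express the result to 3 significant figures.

Distances travelled in equal time are proportional to diffusion rates, so d_CH₃NH₂/d_HCl = √(M_HCl/M_CH₃NH₂) = √(36.46/31.06) = 1.083.
With d_CH₃NH₂ + d_HCl = 219 cm, d_HCl = 219/(1 + 1.083) = 105.1 cm.
d_CH₃NH₂ = 219 − 105.1 = 114 cm.

114 cm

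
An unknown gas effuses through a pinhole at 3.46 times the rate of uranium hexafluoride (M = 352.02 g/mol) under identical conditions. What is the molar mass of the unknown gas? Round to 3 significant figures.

29.4 g/mol

By Graham's law, rate_X/rate_UF₆ = √(M_UF₆/M_X).
3.46 = √(352.02/M_X)
M_X = 352.02 / 3.46² = 352.02 / 11.97 = 29.4 g/mol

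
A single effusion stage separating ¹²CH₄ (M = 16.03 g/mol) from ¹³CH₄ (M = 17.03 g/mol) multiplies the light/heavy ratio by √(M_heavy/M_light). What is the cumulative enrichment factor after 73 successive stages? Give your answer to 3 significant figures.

9.10

The single-stage factor is √(M_heavy/M_light), so 73 stages give [√(17.03/16.03)]^73 = (17.03/16.03)^(73/2).
= 1.06238^(73/2) = 9.10.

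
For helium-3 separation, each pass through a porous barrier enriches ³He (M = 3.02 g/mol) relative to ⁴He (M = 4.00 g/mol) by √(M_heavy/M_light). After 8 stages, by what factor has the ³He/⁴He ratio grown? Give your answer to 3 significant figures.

Each stage multiplies the ratio by α = √(4.00/3.02), so after 8 stages the overall factor is α^8 = (4.00/3.02)^(8/2).
= 1.32450^4 = 3.08.

3.08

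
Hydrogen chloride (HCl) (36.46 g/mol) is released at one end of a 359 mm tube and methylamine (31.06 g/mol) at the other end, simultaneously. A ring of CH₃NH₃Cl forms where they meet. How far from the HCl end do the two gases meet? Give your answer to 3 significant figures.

172 mm

Distances travelled in equal time are proportional to diffusion rates, so d_HCl/d_CH₃NH₂ = √(M_CH₃NH₂/M_HCl) = √(31.06/36.46) = 0.9230.
With d_HCl + d_CH₃NH₂ = 359 mm, d_CH₃NH₂ = 359/(1 + 0.9230) = 186.7 mm.
d_HCl = 359 − 186.7 = 172 mm.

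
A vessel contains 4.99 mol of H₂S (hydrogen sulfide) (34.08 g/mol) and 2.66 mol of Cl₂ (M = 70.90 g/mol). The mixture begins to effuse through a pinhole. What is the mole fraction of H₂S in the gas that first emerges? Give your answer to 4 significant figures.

0.7302

Rate_i ∝ x_i/√M_i (Graham's law weighted by mole fraction), so the effusate composition follows n_i/√M_i.
x_H₂S(eff) = (n_H₂S/√M_H₂S) / (n_H₂S/√M_H₂S + n_Cl₂/√M_Cl₂)
= (4.99/√34.08) / (4.99/√34.08 + 2.66/√70.90) = 0.8548/(0.8548 + 0.3159) = 0.7302.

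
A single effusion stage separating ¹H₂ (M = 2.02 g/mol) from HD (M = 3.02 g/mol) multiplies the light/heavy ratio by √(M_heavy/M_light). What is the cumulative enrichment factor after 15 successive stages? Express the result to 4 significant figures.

20.41

Each stage multiplies the ratio by α = √(3.02/2.02), so after 15 stages the overall factor is α^15 = (3.02/2.02)^(15/2).
= 1.49505^(15/2) = 20.41.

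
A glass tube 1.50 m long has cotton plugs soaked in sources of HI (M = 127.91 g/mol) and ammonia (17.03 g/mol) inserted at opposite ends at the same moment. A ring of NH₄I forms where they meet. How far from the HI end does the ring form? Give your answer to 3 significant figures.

Distances travelled in equal time are proportional to diffusion rates, so d_HI/d_NH₃ = √(M_NH₃/M_HI) = √(17.03/127.91) = 0.3649.
With d_HI + d_NH₃ = 1.50 m, d_NH₃ = 1.50/(1 + 0.3649) = 1.099 m.
d_HI = 1.50 − 1.099 = 0.401 m.

0.401 m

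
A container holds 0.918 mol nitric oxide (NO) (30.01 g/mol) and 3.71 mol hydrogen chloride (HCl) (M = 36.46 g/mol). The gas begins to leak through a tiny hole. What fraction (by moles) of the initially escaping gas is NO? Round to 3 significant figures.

0.214

Each component's effusion rate ∝ (its partial pressure)·(1/√M) ∝ n_i/√M_i.
x_NO(eff) = (n_NO/√M_NO) / (n_NO/√M_NO + n_HCl/√M_HCl)
= (0.918/√30.01) / (0.918/√30.01 + 3.71/√36.46) = 0.1676/(0.1676 + 0.6144) = 0.214.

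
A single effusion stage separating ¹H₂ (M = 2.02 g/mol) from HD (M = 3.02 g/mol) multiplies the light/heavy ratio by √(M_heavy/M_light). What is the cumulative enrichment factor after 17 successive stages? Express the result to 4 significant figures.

30.52

After 17 stages the ratio has grown by (√(3.02/2.02))^17 = (3.02/2.02)^(17/2).
= 1.49505^(17/2) = 30.52.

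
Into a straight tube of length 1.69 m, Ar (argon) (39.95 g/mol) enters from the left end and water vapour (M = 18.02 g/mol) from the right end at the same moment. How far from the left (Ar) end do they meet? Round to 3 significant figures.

0.679 m

Graham's law gives d_Ar/d_H₂O = rate_Ar/rate_H₂O = √(M_H₂O/M_Ar) = √(18.02/39.95) = 0.6716.
With d_Ar + d_H₂O = 1.69 m, d_H₂O = 1.69/(1 + 0.6716) = 1.011 m.
d_Ar = 1.69 − 1.011 = 0.679 m.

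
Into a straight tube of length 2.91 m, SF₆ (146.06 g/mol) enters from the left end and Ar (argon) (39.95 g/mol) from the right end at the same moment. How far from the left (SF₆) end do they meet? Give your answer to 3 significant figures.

In equal time, each gas travels a distance ∝ its rate ∝ 1/√M, so d_SF₆/d_Ar = √(M_Ar/M_SF₆) = √(39.95/146.06) = 0.5230.
With d_SF₆ + d_Ar = 2.91 m, d_Ar = 2.91/(1 + 0.5230) = 1.911 m.
d_SF₆ = 2.91 − 1.911 = 0.999 m.

0.999 m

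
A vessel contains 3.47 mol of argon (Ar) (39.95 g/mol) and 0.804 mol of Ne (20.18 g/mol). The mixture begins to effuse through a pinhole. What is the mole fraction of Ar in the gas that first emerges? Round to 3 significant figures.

The effusion rate of species i is ∝ p_i/√M_i ∝ n_i/√M_i.
x_Ar(eff) = (n_Ar/√M_Ar) / (n_Ar/√M_Ar + n_Ne/√M_Ne)
= (3.47/√39.95) / (3.47/√39.95 + 0.804/√20.18) = 0.5490/(0.5490 + 0.1790) = 0.754.

0.754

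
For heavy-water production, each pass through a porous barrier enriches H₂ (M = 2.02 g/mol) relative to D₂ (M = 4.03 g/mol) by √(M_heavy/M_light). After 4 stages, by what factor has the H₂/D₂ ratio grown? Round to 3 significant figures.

3.98

After 4 stages the ratio has grown by (√(4.03/2.02))^4 = (4.03/2.02)^(4/2).
= 1.99505^2 = 3.98.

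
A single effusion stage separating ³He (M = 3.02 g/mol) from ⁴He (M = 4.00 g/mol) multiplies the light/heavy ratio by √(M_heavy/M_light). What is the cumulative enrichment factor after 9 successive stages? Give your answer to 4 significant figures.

Each stage multiplies the ratio by α = √(4.00/3.02), so after 9 stages the overall factor is α^9 = (4.00/3.02)^(9/2).
= 1.32450^(9/2) = 3.542.

3.542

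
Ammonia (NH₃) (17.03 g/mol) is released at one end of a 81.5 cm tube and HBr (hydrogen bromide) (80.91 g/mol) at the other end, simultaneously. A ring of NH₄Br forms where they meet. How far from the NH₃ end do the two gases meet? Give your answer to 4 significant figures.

In equal time, each gas travels a distance ∝ its rate ∝ 1/√M, so d_NH₃/d_HBr = √(M_HBr/M_NH₃) = √(80.91/17.03) = 2.180.
With d_NH₃ + d_HBr = 81.5 cm, d_HBr = 81.5/(1 + 2.180) = 25.63 cm.
d_NH₃ = 81.5 − 25.63 = 55.87 cm.

55.87 cm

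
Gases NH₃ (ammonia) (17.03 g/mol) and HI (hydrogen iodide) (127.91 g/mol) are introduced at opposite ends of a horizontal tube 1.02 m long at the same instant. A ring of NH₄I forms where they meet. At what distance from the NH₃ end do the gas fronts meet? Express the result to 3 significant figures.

0.747 m

The fronts meet when d_NH₃ + d_HI = L with d_NH₃/d_HI = √(M_HI/M_NH₃) (Graham's law). Here √(M_HI/M_NH₃) = √(127.91/17.03) = 2.741.
With d_NH₃ + d_HI = 1.02 m, d_HI = 1.02/(1 + 2.741) = 0.2727 m.
d_NH₃ = 1.02 − 0.2727 = 0.747 m.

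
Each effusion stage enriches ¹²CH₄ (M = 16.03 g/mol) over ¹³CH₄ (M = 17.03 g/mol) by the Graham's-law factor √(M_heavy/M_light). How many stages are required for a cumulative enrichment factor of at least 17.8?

Single-stage factor α = √(17.03/16.03), so ln α = ½ ln(1.06238) = 0.03026.
Need α^N ≥ 17.8 ⇒ N ≥ ln(17.8) / ln α = 2.879 / 0.03026 = 95.16.
Rounding up, N = 96 stages.

96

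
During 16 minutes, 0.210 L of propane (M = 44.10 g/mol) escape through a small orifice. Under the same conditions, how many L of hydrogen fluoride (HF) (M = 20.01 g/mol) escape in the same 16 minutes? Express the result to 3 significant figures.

By Graham's law, rate_HF/rate_C₃H₈ = √(M_C₃H₈/M_HF) = √(44.10/20.01) = √2.204 = 1.485.
So the volume for HF is 0.210 × 1.485 = 0.312 L.

0.312 L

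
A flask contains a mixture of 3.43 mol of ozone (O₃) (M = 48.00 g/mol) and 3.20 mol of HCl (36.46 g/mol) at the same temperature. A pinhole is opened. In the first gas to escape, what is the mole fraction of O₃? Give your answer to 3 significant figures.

0.483

The effusion rate of species i is ∝ p_i/√M_i ∝ n_i/√M_i.
So x_O₃ in the escaping gas = (n_O₃/√M_O₃) / Σ(n_i/√M_i)
= (3.43/√48.00) / (3.43/√48.00 + 3.20/√36.46) = 0.4951/(0.4951 + 0.5300) = 0.483.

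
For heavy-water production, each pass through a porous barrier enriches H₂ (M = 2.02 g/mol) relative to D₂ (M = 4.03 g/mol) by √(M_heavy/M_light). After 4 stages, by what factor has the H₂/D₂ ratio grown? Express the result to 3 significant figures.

Each stage multiplies the ratio by α = √(4.03/2.02), so after 4 stages the overall factor is α^4 = (4.03/2.02)^(4/2).
= 1.99505^2 = 3.98.

3.98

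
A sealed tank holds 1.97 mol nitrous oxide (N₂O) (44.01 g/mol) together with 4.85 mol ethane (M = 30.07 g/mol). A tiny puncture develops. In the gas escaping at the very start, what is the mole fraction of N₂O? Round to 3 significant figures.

0.251

Each component's effusion rate ∝ (its partial pressure)·(1/√M) ∝ n_i/√M_i.
x_N₂O(eff) = (n_N₂O/√M_N₂O) / (n_N₂O/√M_N₂O + n_C₂H₆/√M_C₂H₆)
= (1.97/√44.01) / (1.97/√44.01 + 4.85/√30.07) = 0.2970/(0.2970 + 0.8845) = 0.251.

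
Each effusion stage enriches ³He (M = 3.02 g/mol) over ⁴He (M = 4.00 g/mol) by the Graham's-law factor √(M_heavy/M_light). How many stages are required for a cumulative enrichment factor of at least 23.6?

23

With α = √(4.00/3.02) per stage, ln α = ½ ln(1.32450) = 0.1405.
Need α^N ≥ 23.6 ⇒ N ≥ ln(23.6) / ln α = 3.161 / 0.1405 = 22.50.
Rounding up, N = 23 stages.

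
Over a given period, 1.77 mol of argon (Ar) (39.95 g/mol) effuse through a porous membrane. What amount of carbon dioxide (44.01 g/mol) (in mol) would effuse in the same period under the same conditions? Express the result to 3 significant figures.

1.69 mol

Since effusion rate ∝ 1/√M, rate_CO₂/rate_Ar = √(M_Ar/M_CO₂) = √(39.95/44.01) = √0.9077 = 0.9528.
So the amount for CO₂ is 1.77 × 0.9528 = 1.69 mol.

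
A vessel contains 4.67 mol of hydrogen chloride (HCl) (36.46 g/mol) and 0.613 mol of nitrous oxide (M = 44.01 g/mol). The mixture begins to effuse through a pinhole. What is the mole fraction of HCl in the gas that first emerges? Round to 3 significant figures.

0.893

Effusion rate of each component ∝ n_i/√M_i (partial pressure × 1/√M).
x_HCl(eff) = (n_HCl/√M_HCl) / (n_HCl/√M_HCl + n_N₂O/√M_N₂O)
= (4.67/√36.46) / (4.67/√36.46 + 0.613/√44.01) = 0.7734/(0.7734 + 0.09240) = 0.893.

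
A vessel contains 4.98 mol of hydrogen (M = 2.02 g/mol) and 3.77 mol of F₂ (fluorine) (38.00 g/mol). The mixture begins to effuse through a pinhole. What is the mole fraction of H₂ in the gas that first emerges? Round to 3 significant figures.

0.851

The effusion rate of species i is ∝ p_i/√M_i ∝ n_i/√M_i.
Mole fraction of H₂ in the effusate = (n_H₂/√M_H₂) / (n_H₂/√M_H₂ + n_F₂/√M_F₂)
= (4.98/√2.02) / (4.98/√2.02 + 3.77/√38.00) = 3.504/(3.504 + 0.6116) = 0.851.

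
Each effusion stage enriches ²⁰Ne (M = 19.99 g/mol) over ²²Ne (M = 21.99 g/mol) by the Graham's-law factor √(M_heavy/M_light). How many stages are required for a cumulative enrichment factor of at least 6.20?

39

With α = √(21.99/19.99) per stage, ln α = ½ ln(1.10005) = 0.04768.
Need α^N ≥ 6.20 ⇒ N ≥ ln(6.20) / ln α = 1.825 / 0.04768 = 38.27.
Rounding up, N = 39 stages.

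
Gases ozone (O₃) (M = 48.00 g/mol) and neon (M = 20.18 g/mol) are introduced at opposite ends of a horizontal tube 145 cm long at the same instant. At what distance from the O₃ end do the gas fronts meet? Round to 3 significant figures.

The fronts meet when d_O₃ + d_Ne = L with d_O₃/d_Ne = √(M_Ne/M_O₃) (Graham's law). Here √(M_Ne/M_O₃) = √(20.18/48.00) = 0.6484.
With d_O₃ + d_Ne = 145 cm, d_Ne = 145/(1 + 0.6484) = 87.96 cm.
d_O₃ = 145 − 87.96 = 57.0 cm.

57.0 cm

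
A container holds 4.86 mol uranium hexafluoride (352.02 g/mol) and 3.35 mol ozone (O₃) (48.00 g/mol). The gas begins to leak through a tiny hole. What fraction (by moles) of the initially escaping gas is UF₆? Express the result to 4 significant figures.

0.3488

The effusion rate of species i is ∝ p_i/√M_i ∝ n_i/√M_i.
x_UF₆(eff) = (n_UF₆/√M_UF₆) / (n_UF₆/√M_UF₆ + n_O₃/√M_O₃)
= (4.86/√352.02) / (4.86/√352.02 + 3.35/√48.00) = 0.2590/(0.2590 + 0.4835) = 0.3488.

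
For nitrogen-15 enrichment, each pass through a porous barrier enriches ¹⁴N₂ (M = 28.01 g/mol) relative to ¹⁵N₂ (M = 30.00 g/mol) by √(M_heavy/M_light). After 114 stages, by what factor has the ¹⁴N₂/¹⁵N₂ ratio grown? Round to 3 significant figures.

The single-stage factor is √(M_heavy/M_light), so 114 stages give [√(30.00/28.01)]^114 = (30.00/28.01)^(114/2).
= 1.07105^57 = 50.0.

50.0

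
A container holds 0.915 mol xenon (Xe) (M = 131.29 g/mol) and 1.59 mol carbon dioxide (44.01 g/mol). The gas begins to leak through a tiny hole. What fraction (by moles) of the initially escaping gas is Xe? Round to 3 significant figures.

Effusion rate of each component ∝ n_i/√M_i (partial pressure × 1/√M).
Mole fraction of Xe in the effusate = (n_Xe/√M_Xe) / (n_Xe/√M_Xe + n_CO₂/√M_CO₂)
= (0.915/√131.29) / (0.915/√131.29 + 1.59/√44.01) = 0.07986/(0.07986 + 0.2397) = 0.250.

0.250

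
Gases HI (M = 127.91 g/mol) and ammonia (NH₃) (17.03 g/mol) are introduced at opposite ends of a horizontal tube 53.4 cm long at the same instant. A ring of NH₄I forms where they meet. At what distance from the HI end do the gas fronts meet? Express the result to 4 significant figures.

Distances travelled in equal time are proportional to diffusion rates, so d_HI/d_NH₃ = √(M_NH₃/M_HI) = √(17.03/127.91) = 0.3649.
With d_HI + d_NH₃ = 53.4 cm, d_NH₃ = 53.4/(1 + 0.3649) = 39.12 cm.
d_HI = 53.4 − 39.12 = 14.28 cm.

14.28 cm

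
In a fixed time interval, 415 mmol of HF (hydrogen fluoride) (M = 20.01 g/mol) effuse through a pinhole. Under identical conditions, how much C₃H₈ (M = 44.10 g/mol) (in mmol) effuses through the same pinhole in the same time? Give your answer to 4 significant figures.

Graham's law gives rate_C₃H₈/rate_HF = √(M_HF/M_C₃H₈) = √(20.01/44.10) = √0.4537 = 0.6736.
So the amount for C₃H₈ is 415 × 0.6736 = 279.5 mmol.

279.5 mmol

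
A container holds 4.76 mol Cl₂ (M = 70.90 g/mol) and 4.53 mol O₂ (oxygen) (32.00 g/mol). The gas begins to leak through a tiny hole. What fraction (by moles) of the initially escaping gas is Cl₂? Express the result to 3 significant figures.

0.414

Rate_i ∝ x_i/√M_i (Graham's law weighted by mole fraction), so the effusate composition follows n_i/√M_i.
Mole fraction of Cl₂ in the effusate = (n_Cl₂/√M_Cl₂) / (n_Cl₂/√M_Cl₂ + n_O₂/√M_O₂)
= (4.76/√70.90) / (4.76/√70.90 + 4.53/√32.00) = 0.5653/(0.5653 + 0.8008) = 0.414.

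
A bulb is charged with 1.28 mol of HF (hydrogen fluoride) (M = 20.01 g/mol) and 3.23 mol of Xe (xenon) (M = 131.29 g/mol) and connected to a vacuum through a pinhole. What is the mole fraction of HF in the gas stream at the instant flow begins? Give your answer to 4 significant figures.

0.5037

Each component's effusion rate ∝ (its partial pressure)·(1/√M) ∝ n_i/√M_i.
Mole fraction of HF in the effusate = (n_HF/√M_HF) / (n_HF/√M_HF + n_Xe/√M_Xe)
= (1.28/√20.01) / (1.28/√20.01 + 3.23/√131.29) = 0.2861/(0.2861 + 0.2819) = 0.5037.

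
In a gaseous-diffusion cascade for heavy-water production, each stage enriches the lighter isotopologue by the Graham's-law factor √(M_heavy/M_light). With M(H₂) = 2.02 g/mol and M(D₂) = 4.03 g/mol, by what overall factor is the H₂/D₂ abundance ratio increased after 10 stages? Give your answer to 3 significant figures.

The single-stage factor is √(M_heavy/M_light), so 10 stages give [√(4.03/2.02)]^10 = (4.03/2.02)^(10/2).
= 1.99505^5 = 31.6.

31.6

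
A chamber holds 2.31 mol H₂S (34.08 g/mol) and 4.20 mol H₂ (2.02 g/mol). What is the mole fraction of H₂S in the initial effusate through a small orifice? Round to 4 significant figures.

0.1181

Rate_i ∝ x_i/√M_i (Graham's law weighted by mole fraction), so the effusate composition follows n_i/√M_i.
Mole fraction of H₂S in the effusate = (n_H₂S/√M_H₂S) / (n_H₂S/√M_H₂S + n_H₂/√M_H₂)
= (2.31/√34.08) / (2.31/√34.08 + 4.20/√2.02) = 0.3957/(0.3957 + 2.955) = 0.1181.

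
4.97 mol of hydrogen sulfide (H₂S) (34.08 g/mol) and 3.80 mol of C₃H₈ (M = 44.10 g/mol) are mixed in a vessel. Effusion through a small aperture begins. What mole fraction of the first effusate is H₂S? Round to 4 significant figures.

The effusion rate of species i is ∝ p_i/√M_i ∝ n_i/√M_i.
So x_H₂S in the escaping gas = (n_H₂S/√M_H₂S) / Σ(n_i/√M_i)
= (4.97/√34.08) / (4.97/√34.08 + 3.80/√44.10) = 0.8513/(0.8513 + 0.5722) = 0.5980.

0.5980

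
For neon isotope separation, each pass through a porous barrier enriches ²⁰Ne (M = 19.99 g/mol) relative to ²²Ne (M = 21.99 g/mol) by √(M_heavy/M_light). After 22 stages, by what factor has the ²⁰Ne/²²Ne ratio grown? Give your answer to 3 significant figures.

After 22 stages the ratio has grown by (√(21.99/19.99))^22 = (21.99/19.99)^(22/2).
= 1.10005^11 = 2.85.

2.85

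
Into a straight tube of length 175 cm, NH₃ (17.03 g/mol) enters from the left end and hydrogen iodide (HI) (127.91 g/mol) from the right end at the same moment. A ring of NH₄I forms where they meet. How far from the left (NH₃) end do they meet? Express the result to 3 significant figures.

The fronts meet when d_NH₃ + d_HI = L with d_NH₃/d_HI = √(M_HI/M_NH₃) (Graham's law). Here √(M_HI/M_NH₃) = √(127.91/17.03) = 2.741.
With d_NH₃ + d_HI = 175 cm, d_HI = 175/(1 + 2.741) = 46.78 cm.
d_NH₃ = 175 − 46.78 = 128 cm.

128 cm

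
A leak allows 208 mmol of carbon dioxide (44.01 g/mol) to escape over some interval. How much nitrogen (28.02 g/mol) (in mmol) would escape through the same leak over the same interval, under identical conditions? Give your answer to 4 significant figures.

260.7 mmol

By Graham's law, rate_N₂/rate_CO₂ = √(M_CO₂/M_N₂) = √(44.01/28.02) = √1.571 = 1.253.
So the amount for N₂ is 208 × 1.253 = 260.7 mmol.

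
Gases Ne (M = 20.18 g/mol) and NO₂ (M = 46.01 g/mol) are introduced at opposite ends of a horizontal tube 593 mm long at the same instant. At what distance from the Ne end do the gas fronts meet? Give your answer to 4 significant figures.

356.7 mm

Distances travelled in equal time are proportional to diffusion rates, so d_Ne/d_NO₂ = √(M_NO₂/M_Ne) = √(46.01/20.18) = 1.510.
With d_Ne + d_NO₂ = 593 mm, d_NO₂ = 593/(1 + 1.510) = 236.3 mm.
d_Ne = 593 − 236.3 = 356.7 mm.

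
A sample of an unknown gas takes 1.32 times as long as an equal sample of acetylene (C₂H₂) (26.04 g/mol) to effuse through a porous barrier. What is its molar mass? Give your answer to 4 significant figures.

Graham's law gives t_X/t_C₂H₂ = √(M_X/M_C₂H₂).
1.32 = √(M_X/26.04)
M_X = 26.04 × 1.32² = 26.04 × 1.742 = 45.37 g/mol

45.37 g/mol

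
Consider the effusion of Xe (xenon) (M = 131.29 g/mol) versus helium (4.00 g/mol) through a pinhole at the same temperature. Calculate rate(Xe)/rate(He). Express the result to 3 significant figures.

0.175

Graham's law gives rate_Xe/rate_He = √(M_He/M_Xe) = √(4.00/131.29) = √0.03047 = 0.175.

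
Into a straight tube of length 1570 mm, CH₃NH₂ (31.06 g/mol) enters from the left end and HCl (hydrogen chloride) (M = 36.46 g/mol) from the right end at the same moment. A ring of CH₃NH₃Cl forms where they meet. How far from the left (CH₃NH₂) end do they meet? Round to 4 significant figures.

The fronts meet when d_CH₃NH₂ + d_HCl = L with d_CH₃NH₂/d_HCl = √(M_HCl/M_CH₃NH₂) (Graham's law). Here √(M_HCl/M_CH₃NH₂) = √(36.46/31.06) = 1.083.
With d_CH₃NH₂ + d_HCl = 1570 mm, d_HCl = 1570/(1 + 1.083) = 753.6 mm.
d_CH₃NH₂ = 1570 − 753.6 = 816.4 mm.

816.4 mm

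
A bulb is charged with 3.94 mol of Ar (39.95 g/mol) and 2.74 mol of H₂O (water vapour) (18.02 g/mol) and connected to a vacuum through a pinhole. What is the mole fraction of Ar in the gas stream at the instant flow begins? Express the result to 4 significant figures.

0.4913

Effusion rate of each component ∝ n_i/√M_i (partial pressure × 1/√M).
Mole fraction of Ar in the effusate = (n_Ar/√M_Ar) / (n_Ar/√M_Ar + n_H₂O/√M_H₂O)
= (3.94/√39.95) / (3.94/√39.95 + 2.74/√18.02) = 0.6234/(0.6234 + 0.6455) = 0.4913.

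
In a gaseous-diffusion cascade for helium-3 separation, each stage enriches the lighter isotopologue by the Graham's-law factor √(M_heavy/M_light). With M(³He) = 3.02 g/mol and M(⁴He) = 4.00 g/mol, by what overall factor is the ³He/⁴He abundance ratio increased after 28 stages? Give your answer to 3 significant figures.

After 28 stages the ratio has grown by (√(4.00/3.02))^28 = (4.00/3.02)^(28/2).
= 1.32450^14 = 51.1.

51.1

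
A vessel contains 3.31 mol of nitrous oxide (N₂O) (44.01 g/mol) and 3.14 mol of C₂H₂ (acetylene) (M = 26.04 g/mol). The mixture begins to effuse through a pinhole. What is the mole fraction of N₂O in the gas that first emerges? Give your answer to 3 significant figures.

0.448

The effusion rate of species i is ∝ p_i/√M_i ∝ n_i/√M_i.
x_N₂O(eff) = (n_N₂O/√M_N₂O) / (n_N₂O/√M_N₂O + n_C₂H₂/√M_C₂H₂)
= (3.31/√44.01) / (3.31/√44.01 + 3.14/√26.04) = 0.4989/(0.4989 + 0.6153) = 0.448.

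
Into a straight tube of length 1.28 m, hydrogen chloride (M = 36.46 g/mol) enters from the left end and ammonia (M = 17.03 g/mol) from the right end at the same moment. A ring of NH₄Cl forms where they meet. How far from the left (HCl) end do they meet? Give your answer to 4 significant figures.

0.5197 m

Distances travelled in equal time are proportional to diffusion rates, so d_HCl/d_NH₃ = √(M_NH₃/M_HCl) = √(17.03/36.46) = 0.6834.
With d_HCl + d_NH₃ = 1.28 m, d_NH₃ = 1.28/(1 + 0.6834) = 0.7603 m.
d_HCl = 1.28 − 0.7603 = 0.5197 m.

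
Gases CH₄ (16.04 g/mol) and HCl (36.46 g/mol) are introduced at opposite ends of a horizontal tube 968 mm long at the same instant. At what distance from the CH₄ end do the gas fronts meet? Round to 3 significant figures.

The fronts meet when d_CH₄ + d_HCl = L with d_CH₄/d_HCl = √(M_HCl/M_CH₄) (Graham's law). Here √(M_HCl/M_CH₄) = √(36.46/16.04) = 1.508.
With d_CH₄ + d_HCl = 968 mm, d_HCl = 968/(1 + 1.508) = 386.0 mm.
d_CH₄ = 968 − 386.0 = 582 mm.

582 mm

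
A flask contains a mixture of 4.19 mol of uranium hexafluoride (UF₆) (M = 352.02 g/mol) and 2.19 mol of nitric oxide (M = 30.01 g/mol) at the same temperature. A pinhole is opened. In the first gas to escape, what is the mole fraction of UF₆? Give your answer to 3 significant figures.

Rate_i ∝ x_i/√M_i (Graham's law weighted by mole fraction), so the effusate composition follows n_i/√M_i.
x_UF₆(eff) = (n_UF₆/√M_UF₆) / (n_UF₆/√M_UF₆ + n_NO/√M_NO)
= (4.19/√352.02) / (4.19/√352.02 + 2.19/√30.01) = 0.2233/(0.2233 + 0.3998) = 0.358.

0.358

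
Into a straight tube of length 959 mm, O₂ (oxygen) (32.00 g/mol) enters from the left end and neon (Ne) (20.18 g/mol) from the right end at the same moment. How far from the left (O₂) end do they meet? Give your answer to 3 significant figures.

The fronts meet when d_O₂ + d_Ne = L with d_O₂/d_Ne = √(M_Ne/M_O₂) (Graham's law). Here √(M_Ne/M_O₂) = √(20.18/32.00) = 0.7941.
With d_O₂ + d_Ne = 959 mm, d_Ne = 959/(1 + 0.7941) = 534.5 mm.
d_O₂ = 959 − 534.5 = 424 mm.

424 mm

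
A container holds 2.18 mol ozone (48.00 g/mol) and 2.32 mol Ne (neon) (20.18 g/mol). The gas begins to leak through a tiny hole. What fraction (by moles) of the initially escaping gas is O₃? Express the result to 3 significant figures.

0.379

The effusion rate of species i is ∝ p_i/√M_i ∝ n_i/√M_i.
So x_O₃ in the escaping gas = (n_O₃/√M_O₃) / Σ(n_i/√M_i)
= (2.18/√48.00) / (2.18/√48.00 + 2.32/√20.18) = 0.3147/(0.3147 + 0.5164) = 0.379.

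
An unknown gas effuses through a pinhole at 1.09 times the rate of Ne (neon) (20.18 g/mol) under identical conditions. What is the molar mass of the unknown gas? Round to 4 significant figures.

16.99 g/mol

Using Graham's law: rate_X/rate_Ne = √(M_Ne/M_X).
1.09 = √(20.18/M_X)
M_X = 20.18 / 1.09² = 20.18 / 1.188 = 16.99 g/mol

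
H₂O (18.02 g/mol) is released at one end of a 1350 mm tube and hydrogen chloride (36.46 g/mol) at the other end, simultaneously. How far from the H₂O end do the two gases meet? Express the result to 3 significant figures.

Graham's law gives d_H₂O/d_HCl = rate_H₂O/rate_HCl = √(M_HCl/M_H₂O) = √(36.46/18.02) = 1.422.
With d_H₂O + d_HCl = 1350 mm, d_HCl = 1350/(1 + 1.422) = 557.3 mm.
d_H₂O = 1350 − 557.3 = 793 mm.

793 mm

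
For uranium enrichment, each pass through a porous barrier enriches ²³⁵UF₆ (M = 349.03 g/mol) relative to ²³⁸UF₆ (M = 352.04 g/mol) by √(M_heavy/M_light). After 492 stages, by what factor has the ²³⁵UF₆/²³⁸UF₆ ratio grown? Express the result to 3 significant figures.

After 492 stages the ratio has grown by (√(352.04/349.03))^492 = (352.04/349.03)^(492/2).
= 1.00862^246 = 8.27.

8.27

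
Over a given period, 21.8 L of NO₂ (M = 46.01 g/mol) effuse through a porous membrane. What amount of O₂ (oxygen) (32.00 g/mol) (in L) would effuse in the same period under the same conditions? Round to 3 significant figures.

26.1 L

Using Graham's law: rate_O₂/rate_NO₂ = √(M_NO₂/M_O₂) = √(46.01/32.00) = √1.438 = 1.199.
So the volume for O₂ is 21.8 × 1.199 = 26.1 L.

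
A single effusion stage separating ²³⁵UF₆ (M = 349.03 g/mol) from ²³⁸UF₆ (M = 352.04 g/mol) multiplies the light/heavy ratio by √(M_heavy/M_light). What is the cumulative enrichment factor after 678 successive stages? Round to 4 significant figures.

Overall factor = α^678 with α = √(352.04/349.03), i.e. (352.04/349.03)^(678/2).
= 1.00862^339 = 18.37.

18.37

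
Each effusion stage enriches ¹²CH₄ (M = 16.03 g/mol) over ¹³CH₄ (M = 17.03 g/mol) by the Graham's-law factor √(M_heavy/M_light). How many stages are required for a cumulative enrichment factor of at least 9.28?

74

Single-stage factor α = √(17.03/16.03), so ln α = ½ ln(1.06238) = 0.03026.
Need α^N ≥ 9.28 ⇒ N ≥ ln(9.28) / ln α = 2.228 / 0.03026 = 73.63.
So at least 74 stages are needed.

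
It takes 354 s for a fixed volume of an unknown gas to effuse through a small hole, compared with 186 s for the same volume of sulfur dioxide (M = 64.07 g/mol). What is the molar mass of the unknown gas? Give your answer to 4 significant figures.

Graham's law gives t_X/t_SO₂ = √(M_X/M_SO₂).
354/186 = 1.903 = √(M_X/64.07)
M_X = 64.07 × 1.903² = 64.07 × 3.622 = 232.1 g/mol

232.1 g/mol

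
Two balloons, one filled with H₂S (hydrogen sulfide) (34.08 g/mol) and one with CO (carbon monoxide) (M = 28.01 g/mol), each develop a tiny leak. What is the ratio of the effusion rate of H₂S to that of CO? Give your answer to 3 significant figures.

0.907

Since effusion rate ∝ 1/√M, rate_H₂S/rate_CO = √(M_CO/M_H₂S) = √(28.01/34.08) = √0.8219 = 0.907.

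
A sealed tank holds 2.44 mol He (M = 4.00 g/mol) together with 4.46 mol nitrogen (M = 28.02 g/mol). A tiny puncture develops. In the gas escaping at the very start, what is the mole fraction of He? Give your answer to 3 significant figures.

Rate_i ∝ x_i/√M_i (Graham's law weighted by mole fraction), so the effusate composition follows n_i/√M_i.
x_He(eff) = (n_He/√M_He) / (n_He/√M_He + n_N₂/√M_N₂)
= (2.44/√4.00) / (2.44/√4.00 + 4.46/√28.02) = 1.220/(1.220 + 0.8426) = 0.591.

0.591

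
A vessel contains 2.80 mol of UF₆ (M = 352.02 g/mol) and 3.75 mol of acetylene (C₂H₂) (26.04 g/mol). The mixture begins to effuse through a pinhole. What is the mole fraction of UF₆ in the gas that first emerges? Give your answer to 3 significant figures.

Each component's effusion rate ∝ (its partial pressure)·(1/√M) ∝ n_i/√M_i.
Mole fraction of UF₆ in the effusate = (n_UF₆/√M_UF₆) / (n_UF₆/√M_UF₆ + n_C₂H₂/√M_C₂H₂)
= (2.80/√352.02) / (2.80/√352.02 + 3.75/√26.04) = 0.1492/(0.1492 + 0.7349) = 0.169.

0.169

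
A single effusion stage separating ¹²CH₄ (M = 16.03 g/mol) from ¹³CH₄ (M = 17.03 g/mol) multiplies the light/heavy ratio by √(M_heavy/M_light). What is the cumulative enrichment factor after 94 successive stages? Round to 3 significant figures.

The single-stage factor is √(M_heavy/M_light), so 94 stages give [√(17.03/16.03)]^94 = (17.03/16.03)^(94/2).
= 1.06238^47 = 17.2.

17.2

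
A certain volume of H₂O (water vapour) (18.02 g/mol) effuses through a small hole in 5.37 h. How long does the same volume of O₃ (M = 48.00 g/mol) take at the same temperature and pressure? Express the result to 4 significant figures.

8.764 h

Graham's law gives t_O₃/t_H₂O = √(M_O₃/M_H₂O) = √(48.00/18.02) = √2.664 = 1.632.
So the time for O₃ is 5.37 × 1.632 = 8.764 h.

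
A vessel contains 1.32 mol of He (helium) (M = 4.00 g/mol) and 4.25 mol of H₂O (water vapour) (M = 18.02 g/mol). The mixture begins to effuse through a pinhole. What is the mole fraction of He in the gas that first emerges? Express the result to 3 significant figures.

0.397

Rate_i ∝ x_i/√M_i (Graham's law weighted by mole fraction), so the effusate composition follows n_i/√M_i.
So x_He in the escaping gas = (n_He/√M_He) / Σ(n_i/√M_i)
= (1.32/√4.00) / (1.32/√4.00 + 4.25/√18.02) = 0.6600/(0.6600 + 1.001) = 0.397.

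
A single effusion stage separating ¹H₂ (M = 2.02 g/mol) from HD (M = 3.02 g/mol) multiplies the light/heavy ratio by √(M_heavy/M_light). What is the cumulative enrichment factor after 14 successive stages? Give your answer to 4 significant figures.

16.70

Each stage multiplies the ratio by α = √(3.02/2.02), so after 14 stages the overall factor is α^14 = (3.02/2.02)^(14/2).
= 1.49505^7 = 16.70.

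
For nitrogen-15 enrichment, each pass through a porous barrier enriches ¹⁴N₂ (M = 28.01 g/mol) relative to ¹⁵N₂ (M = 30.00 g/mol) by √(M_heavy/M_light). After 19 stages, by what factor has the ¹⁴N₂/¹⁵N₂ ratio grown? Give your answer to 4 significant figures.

1.919

Each stage multiplies the ratio by α = √(30.00/28.01), so after 19 stages the overall factor is α^19 = (30.00/28.01)^(19/2).
= 1.07105^(19/2) = 1.919.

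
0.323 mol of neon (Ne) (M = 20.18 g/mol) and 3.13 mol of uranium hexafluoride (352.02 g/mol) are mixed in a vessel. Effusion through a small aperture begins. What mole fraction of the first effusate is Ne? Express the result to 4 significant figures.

0.3012

Rate_i ∝ x_i/√M_i (Graham's law weighted by mole fraction), so the effusate composition follows n_i/√M_i.
So x_Ne in the escaping gas = (n_Ne/√M_Ne) / Σ(n_i/√M_i)
= (0.323/√20.18) / (0.323/√20.18 + 3.13/√352.02) = 0.07190/(0.07190 + 0.1668) = 0.3012.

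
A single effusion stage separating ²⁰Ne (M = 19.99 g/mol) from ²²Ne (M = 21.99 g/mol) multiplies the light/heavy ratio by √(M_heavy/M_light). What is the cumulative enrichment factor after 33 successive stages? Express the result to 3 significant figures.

4.82

The single-stage factor is √(M_heavy/M_light), so 33 stages give [√(21.99/19.99)]^33 = (21.99/19.99)^(33/2).
= 1.10005^(33/2) = 4.82.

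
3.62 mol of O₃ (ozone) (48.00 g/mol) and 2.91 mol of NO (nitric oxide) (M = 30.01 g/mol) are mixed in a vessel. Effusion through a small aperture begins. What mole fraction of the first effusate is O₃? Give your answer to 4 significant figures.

0.4959

The effusion rate of species i is ∝ p_i/√M_i ∝ n_i/√M_i.
x_O₃(eff) = (n_O₃/√M_O₃) / (n_O₃/√M_O₃ + n_NO/√M_NO)
= (3.62/√48.00) / (3.62/√48.00 + 2.91/√30.01) = 0.5225/(0.5225 + 0.5312) = 0.4959.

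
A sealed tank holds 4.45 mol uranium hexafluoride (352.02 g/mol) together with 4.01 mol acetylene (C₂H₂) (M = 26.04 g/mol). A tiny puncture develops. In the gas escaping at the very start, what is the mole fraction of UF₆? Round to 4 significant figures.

Effusion rate of each component ∝ n_i/√M_i (partial pressure × 1/√M).
Mole fraction of UF₆ in the effusate = (n_UF₆/√M_UF₆) / (n_UF₆/√M_UF₆ + n_C₂H₂/√M_C₂H₂)
= (4.45/√352.02) / (4.45/√352.02 + 4.01/√26.04) = 0.2372/(0.2372 + 0.7858) = 0.2318.

0.2318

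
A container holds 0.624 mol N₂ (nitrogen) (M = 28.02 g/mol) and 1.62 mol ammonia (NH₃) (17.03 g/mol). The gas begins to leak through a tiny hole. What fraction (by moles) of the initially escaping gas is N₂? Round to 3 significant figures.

0.231

Rate_i ∝ x_i/√M_i (Graham's law weighted by mole fraction), so the effusate composition follows n_i/√M_i.
x_N₂(eff) = (n_N₂/√M_N₂) / (n_N₂/√M_N₂ + n_NH₃/√M_NH₃)
= (0.624/√28.02) / (0.624/√28.02 + 1.62/√17.03) = 0.1179/(0.1179 + 0.3926) = 0.231.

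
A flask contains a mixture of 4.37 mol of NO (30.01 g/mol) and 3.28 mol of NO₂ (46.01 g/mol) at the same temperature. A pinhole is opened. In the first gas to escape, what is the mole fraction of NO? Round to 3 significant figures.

0.623

Each component's effusion rate ∝ (its partial pressure)·(1/√M) ∝ n_i/√M_i.
So x_NO in the escaping gas = (n_NO/√M_NO) / Σ(n_i/√M_i)
= (4.37/√30.01) / (4.37/√30.01 + 3.28/√46.01) = 0.7977/(0.7977 + 0.4836) = 0.623.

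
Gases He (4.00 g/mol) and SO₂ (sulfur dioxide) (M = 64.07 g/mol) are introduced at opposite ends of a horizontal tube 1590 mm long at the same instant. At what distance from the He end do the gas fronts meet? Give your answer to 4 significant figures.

1272 mm

Graham's law gives d_He/d_SO₂ = rate_He/rate_SO₂ = √(M_SO₂/M_He) = √(64.07/4.00) = 4.002.
With d_He + d_SO₂ = 1590 mm, d_SO₂ = 1590/(1 + 4.002) = 317.9 mm.
d_He = 1590 − 317.9 = 1272 mm.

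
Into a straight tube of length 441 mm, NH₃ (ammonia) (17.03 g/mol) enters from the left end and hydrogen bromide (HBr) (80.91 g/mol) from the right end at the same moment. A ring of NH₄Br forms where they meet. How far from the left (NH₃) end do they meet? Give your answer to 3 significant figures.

302 mm

Distances travelled in equal time are proportional to diffusion rates, so d_NH₃/d_HBr = √(M_HBr/M_NH₃) = √(80.91/17.03) = 2.180.
With d_NH₃ + d_HBr = 441 mm, d_HBr = 441/(1 + 2.180) = 138.7 mm.
d_NH₃ = 441 − 138.7 = 302 mm.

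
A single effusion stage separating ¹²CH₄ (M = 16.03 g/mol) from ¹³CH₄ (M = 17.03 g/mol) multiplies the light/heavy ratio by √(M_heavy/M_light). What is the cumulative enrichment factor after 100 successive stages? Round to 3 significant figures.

20.6

Each stage multiplies the ratio by α = √(17.03/16.03), so after 100 stages the overall factor is α^100 = (17.03/16.03)^(100/2).
= 1.06238^50 = 20.6.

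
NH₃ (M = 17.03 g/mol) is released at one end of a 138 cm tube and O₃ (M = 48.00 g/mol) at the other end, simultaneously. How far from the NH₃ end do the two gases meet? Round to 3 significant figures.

Graham's law gives d_NH₃/d_O₃ = rate_NH₃/rate_O₃ = √(M_O₃/M_NH₃) = √(48.00/17.03) = 1.679.
With d_NH₃ + d_O₃ = 138 cm, d_O₃ = 138/(1 + 1.679) = 51.51 cm.
d_NH₃ = 138 − 51.51 = 86.5 cm.

86.5 cm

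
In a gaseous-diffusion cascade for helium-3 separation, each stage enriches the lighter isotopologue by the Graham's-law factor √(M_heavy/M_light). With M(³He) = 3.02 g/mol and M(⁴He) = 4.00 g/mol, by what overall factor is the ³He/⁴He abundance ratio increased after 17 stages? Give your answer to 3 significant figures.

Overall factor = α^17 with α = √(4.00/3.02), i.e. (4.00/3.02)^(17/2).
= 1.32450^(17/2) = 10.9.

10.9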